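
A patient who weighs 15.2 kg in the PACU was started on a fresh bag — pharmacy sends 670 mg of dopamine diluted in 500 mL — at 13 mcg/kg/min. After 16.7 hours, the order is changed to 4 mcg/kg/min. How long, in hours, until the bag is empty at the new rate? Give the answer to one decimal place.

Initial rate:
Dose = 13 mcg/kg/min × 15.2 kg = 197.6 mcg/min
197.6 mcg/min × 60 min/hr = 11856 mcg/hr
Concentration = 670 mg ÷ 500 mL = 1.34 mg/mL = 1340 mcg/mL
Rate = 11856 mcg/hr ÷ 1340 mcg/mL = 8.847761 mL/hr
Volume infused so far = 8.847761 mL/hr × 16.7 hr = 147.7576 mL
Volume remaining = 500 − 147.7576 = 352.2424 mL
New rate:
Dose = 4 mcg/kg/min × 15.2 kg = 60.8 mcg/min
60.8 mcg/min × 60 min/hr = 3648 mcg/hr
Rate = 3648 mcg/hr ÷ 1340 mcg/mL = 2.722388 mL/hr
Time remaining = 352.2424 mL ÷ 2.722388 mL/hr = 129.3873 hr

129.4 hours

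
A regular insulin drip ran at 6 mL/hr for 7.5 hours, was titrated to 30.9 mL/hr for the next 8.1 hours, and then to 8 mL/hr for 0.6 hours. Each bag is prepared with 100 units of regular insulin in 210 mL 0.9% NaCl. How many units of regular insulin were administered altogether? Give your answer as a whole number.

Concentration = 100 units ÷ 210 mL = 0.4761905 units/mL
Stage 1: 6 mL/hr × 7.5 hr = 45 mL → 45 mL × 0.4761905 units/mL = 21.42857 units
Stage 2: 30.9 mL/hr × 8.1 hr = 250.29 mL → 250.29 mL × 0.4761905 units/mL = 119.1857 units
Stage 3: 8 mL/hr × 0.6 hr = 4.8 mL → 4.8 mL × 0.4761905 units/mL = 2.285714 units
Total = 21.42857 + 119.1857 + 2.285714 = 142.9 units

143 units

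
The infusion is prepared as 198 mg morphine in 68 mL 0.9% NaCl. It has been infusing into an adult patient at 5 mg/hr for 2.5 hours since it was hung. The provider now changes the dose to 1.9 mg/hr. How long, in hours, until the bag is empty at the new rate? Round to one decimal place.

Initial rate:
Concentration = 198 mg ÷ 68 mL = 2.911765 mg/mL
Rate = 5 mg/hr ÷ 2.911765 mg/mL = 1.717172 mL/hr
Volume infused so far = 1.717172 mL/hr × 2.5 hr = 4.292929 mL
Volume remaining = 68 − 4.292929 = 63.70707 mL
New rate:
Rate = 1.9 mg/hr ÷ 2.911765 mg/mL = 0.6525253 mL/hr
Time remaining = 63.70707 mL ÷ 0.6525253 mL/hr = 97.63158 hr

97.6 hours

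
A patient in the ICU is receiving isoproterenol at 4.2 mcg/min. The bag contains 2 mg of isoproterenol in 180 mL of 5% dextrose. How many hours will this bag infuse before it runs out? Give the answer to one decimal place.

7.9 hours

4.2 mcg/min × 60 min/hr = 252 mcg/hr
Concentration = 2 mg ÷ 180 mL = 0.01111111 mg/mL = 11.11111 mcg/mL
Rate = 252 mcg/hr ÷ 11.11111 mcg/mL = 22.68 mL/hr
Duration = 180 mL ÷ 22.68 mL/hr = 7.936508 hr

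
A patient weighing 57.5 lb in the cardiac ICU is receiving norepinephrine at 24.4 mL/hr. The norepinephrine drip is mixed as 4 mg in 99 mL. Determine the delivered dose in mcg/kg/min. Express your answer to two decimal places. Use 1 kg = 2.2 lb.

0.63 mcg/kg/min

Weight = 57.5 lb ÷ 2.2 lb/kg = 26.13636 kg
Concentration = 4 mg ÷ 99 mL = 0.04040404 mg/mL = 40.40404 mcg/mL
Drug rate = 24.4 mL/hr × 40.40404 mcg/mL = 985.8586 mcg/hr
985.8586 mcg/hr ÷ 60 min/hr = 16.43098 mcg/min
16.43098 mcg/min ÷ 26.13636 kg = 0.6286634 mcg/kg/min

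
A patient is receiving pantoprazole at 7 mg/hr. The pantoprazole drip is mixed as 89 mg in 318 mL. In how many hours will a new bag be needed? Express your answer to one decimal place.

Concentration = 89 mg ÷ 318 mL = 0.2798742 mg/mL
Rate = 7 mg/hr ÷ 0.2798742 mg/mL = 25.01124 mL/hr
Duration = 318 mL ÷ 25.01124 mL/hr = 12.71429 hr

12.7 hours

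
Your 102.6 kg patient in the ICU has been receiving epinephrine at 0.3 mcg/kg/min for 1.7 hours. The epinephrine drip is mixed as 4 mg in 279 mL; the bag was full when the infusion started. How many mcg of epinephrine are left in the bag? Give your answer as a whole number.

Dose = 0.3 mcg/kg/min × 102.6 kg = 30.78 mcg/min
30.78 mcg/min × 60 min/hr = 1846.8 mcg/hr
Concentration = 4 mg ÷ 279 mL = 0.01433692 mg/mL = 14.33692 mcg/mL
Rate = 1846.8 mcg/hr ÷ 14.33692 mcg/mL = 128.8143 mL/hr
Volume infused = 128.8143 mL/hr × 1.7 hr = 218.9843 mL
Volume remaining = 279 − 218.9843 = 60.01569 mL
Drug remaining = 60.01569 mL × 14.33692 mcg/mL = 860.44 mcg

860 mcg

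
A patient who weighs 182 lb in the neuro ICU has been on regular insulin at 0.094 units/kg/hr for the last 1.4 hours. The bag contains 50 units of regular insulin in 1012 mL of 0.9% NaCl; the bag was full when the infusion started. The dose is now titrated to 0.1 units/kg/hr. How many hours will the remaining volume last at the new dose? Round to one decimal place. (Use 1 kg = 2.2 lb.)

4.7 hours

Initial rate:
Weight = 182 lb ÷ 2.2 lb/kg = 82.72727 kg
Dose = 0.094 units/kg/hr × 82.72727 kg = 7.776364 units/hr
Concentration = 50 units ÷ 1012 mL = 0.04940711 units/mL
Rate = 7.776364 units/hr ÷ 0.04940711 units/mL = 157.3936 mL/hr
Volume infused so far = 157.3936 mL/hr × 1.4 hr = 220.351 mL
Volume remaining = 1012 − 220.351 = 791.649 mL
New rate:
Dose = 0.1 units/kg/hr × 82.72727 kg = 8.272727 units/hr
Rate = 8.272727 units/hr ÷ 0.04940711 units/mL = 167.44 mL/hr
Time remaining = 791.649 mL ÷ 167.44 mL/hr = 4.727956 hr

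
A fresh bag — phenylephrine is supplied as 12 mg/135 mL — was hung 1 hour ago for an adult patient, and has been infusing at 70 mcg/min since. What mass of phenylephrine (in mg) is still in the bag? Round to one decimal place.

70 mcg/min × 60 min/hr = 4200 mcg/hr
Concentration = 12 mg ÷ 135 mL = 0.08888889 mg/mL = 88.88889 mcg/mL
Rate = 4200 mcg/hr ÷ 88.88889 mcg/mL = 47.25 mL/hr
Volume infused = 47.25 mL/hr × 1 hr = 47.25 mL
Volume remaining = 135 − 47.25 = 87.75 mL
Drug remaining = 87.75 mL × 88.88889 mcg/mL = 7800 mcg = 7.8 mg

7.8 mg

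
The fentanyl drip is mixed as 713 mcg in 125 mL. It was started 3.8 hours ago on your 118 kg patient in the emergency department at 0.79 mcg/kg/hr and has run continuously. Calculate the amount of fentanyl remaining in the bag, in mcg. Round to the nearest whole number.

359 mcg

Dose = 0.79 mcg/kg/hr × 118 kg = 93.22 mcg/hr
Concentration = 713 mcg ÷ 125 mL = 5.704 mcg/mL
Rate = 93.22 mcg/hr ÷ 5.704 mcg/mL = 16.34292 mL/hr
Volume infused = 16.34292 mL/hr × 3.8 hr = 62.10309 mL
Volume remaining = 125 − 62.10309 = 62.89691 mL
Drug remaining = 62.89691 mL × 5.704 mcg/mL = 358.764 mcg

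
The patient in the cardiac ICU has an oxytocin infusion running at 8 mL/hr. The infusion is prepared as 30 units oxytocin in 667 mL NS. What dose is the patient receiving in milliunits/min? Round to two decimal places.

Concentration = 30 units ÷ 667 mL = 0.04497751 units/mL = 44.97751 milliunits/mL
Drug rate = 8 mL/hr × 44.97751 milliunits/mL = 359.8201 milliunits/hr
359.8201 milliunits/hr ÷ 60 min/hr = 5.997001 milliunits/min

6.00 milliunits/min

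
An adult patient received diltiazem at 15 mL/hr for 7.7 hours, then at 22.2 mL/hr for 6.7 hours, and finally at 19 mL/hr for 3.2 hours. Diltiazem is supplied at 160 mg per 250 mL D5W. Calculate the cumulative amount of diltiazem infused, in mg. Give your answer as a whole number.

Concentration = 160 mg ÷ 250 mL = 0.64 mg/mL
Stage 1: 15 mL/hr × 7.7 hr = 115.5 mL → 115.5 mL × 0.64 mg/mL = 73.92 mg
Stage 2: 22.2 mL/hr × 6.7 hr = 148.74 mL → 148.74 mL × 0.64 mg/mL = 95.1936 mg
Stage 3: 19 mL/hr × 3.2 hr = 60.8 mL → 60.8 mL × 0.64 mg/mL = 38.912 mg
Total = 73.92 + 95.1936 + 38.912 = 208.0256 mg

208 mg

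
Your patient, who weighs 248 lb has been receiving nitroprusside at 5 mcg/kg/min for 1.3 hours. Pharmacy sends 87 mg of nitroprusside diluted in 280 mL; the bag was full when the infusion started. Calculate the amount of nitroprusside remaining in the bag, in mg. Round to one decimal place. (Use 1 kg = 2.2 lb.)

Weight = 248 lb ÷ 2.2 lb/kg = 112.7273 kg
Dose = 5 mcg/kg/min × 112.7273 kg = 563.6364 mcg/min
563.6364 mcg/min × 60 min/hr = 33818.18 mcg/hr
Concentration = 87 mg ÷ 280 mL = 0.3107143 mg/mL = 310.7143 mcg/mL
Rate = 33818.18 mcg/hr ÷ 310.7143 mcg/mL = 108.8401 mL/hr
Volume infused = 108.8401 mL/hr × 1.3 hr = 141.4922 mL
Volume remaining = 280 − 141.4922 = 138.5078 mL
Drug remaining = 138.5078 mL × 310.7143 mcg/mL = 43036.36 mcg = 43.03636 mg

43.0 mg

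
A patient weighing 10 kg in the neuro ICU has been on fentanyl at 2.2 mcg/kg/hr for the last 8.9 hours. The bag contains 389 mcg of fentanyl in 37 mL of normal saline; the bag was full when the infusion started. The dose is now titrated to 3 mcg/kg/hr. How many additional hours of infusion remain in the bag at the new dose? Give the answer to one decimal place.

6.4 hours

Initial rate:
Dose = 2.2 mcg/kg/hr × 10 kg = 22 mcg/hr
Concentration = 389 mcg ÷ 37 mL = 10.51351 mcg/mL
Rate = 22 mcg/hr ÷ 10.51351 mcg/mL = 2.092545 mL/hr
Volume infused so far = 2.092545 mL/hr × 8.9 hr = 18.62365 mL
Volume remaining = 37 − 18.62365 = 18.37635 mL
New rate:
Dose = 3 mcg/kg/hr × 10 kg = 30 mcg/hr
Rate = 30 mcg/hr ÷ 10.51351 mcg/mL = 2.85347 mL/hr
Time remaining = 18.37635 mL ÷ 2.85347 mL/hr = 6.44 hr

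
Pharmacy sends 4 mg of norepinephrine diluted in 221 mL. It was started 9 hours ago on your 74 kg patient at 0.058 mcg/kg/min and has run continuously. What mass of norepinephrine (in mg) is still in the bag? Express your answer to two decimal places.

1.68 mg

Dose = 0.058 mcg/kg/min × 74 kg = 4.292 mcg/min
4.292 mcg/min × 60 min/hr = 257.52 mcg/hr
Concentration = 4 mg ÷ 221 mL = 0.01809955 mg/mL = 18.09955 mcg/mL
Rate = 257.52 mcg/hr ÷ 18.09955 mcg/mL = 14.22798 mL/hr
Volume infused = 14.22798 mL/hr × 9 hr = 128.0518 mL
Volume remaining = 221 − 128.0518 = 92.94818 mL
Drug remaining = 92.94818 mL × 18.09955 mcg/mL = 1682.32 mcg = 1.68232 mg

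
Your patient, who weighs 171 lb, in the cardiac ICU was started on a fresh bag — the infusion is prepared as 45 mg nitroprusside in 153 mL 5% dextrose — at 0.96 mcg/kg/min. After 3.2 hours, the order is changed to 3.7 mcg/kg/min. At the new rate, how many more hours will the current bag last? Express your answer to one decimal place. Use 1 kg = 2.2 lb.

Initial rate:
Weight = 171 lb ÷ 2.2 lb/kg = 77.72727 kg
Dose = 0.96 mcg/kg/min × 77.72727 kg = 74.61818 mcg/min
74.61818 mcg/min × 60 min/hr = 4477.091 mcg/hr
Concentration = 45 mg ÷ 153 mL = 0.2941176 mg/mL = 294.1176 mcg/mL
Rate = 4477.091 mcg/hr ÷ 294.1176 mcg/mL = 15.22211 mL/hr
Volume infused so far = 15.22211 mL/hr × 3.2 hr = 48.71075 mL
Volume remaining = 153 − 48.71075 = 104.2893 mL
New rate:
Dose = 3.7 mcg/kg/min × 77.72727 kg = 287.5909 mcg/min
287.5909 mcg/min × 60 min/hr = 17255.45 mcg/hr
Rate = 17255.45 mcg/hr ÷ 294.1176 mcg/mL = 58.66855 mL/hr
Time remaining = 104.2893 mL ÷ 58.66855 mL/hr = 1.777601 hr

1.8 hours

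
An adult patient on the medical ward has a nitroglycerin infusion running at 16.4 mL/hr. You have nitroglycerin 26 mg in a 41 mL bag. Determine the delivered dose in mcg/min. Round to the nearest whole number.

173 mcg/min

Concentration = 26 mg ÷ 41 mL = 0.6341463 mg/mL = 634.1463 mcg/mL
Drug rate = 16.4 mL/hr × 634.1463 mcg/mL = 10400 mcg/hr
10400 mcg/hr ÷ 60 min/hr = 173.3333 mcg/min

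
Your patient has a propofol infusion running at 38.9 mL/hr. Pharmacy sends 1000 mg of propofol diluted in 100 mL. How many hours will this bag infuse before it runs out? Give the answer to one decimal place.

Duration = 100 mL ÷ 38.9 mL/hr = 2.570694 hr

2.6 hours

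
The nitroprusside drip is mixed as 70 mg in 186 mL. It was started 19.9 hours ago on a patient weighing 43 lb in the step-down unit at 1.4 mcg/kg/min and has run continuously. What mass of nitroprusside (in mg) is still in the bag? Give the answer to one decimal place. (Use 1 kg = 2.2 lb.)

37.3 mg

Weight = 43 lb ÷ 2.2 lb/kg = 19.54545 kg
Dose = 1.4 mcg/kg/min × 19.54545 kg = 27.36364 mcg/min
27.36364 mcg/min × 60 min/hr = 1641.818 mcg/hr
Concentration = 70 mg ÷ 186 mL = 0.3763441 mg/mL = 376.3441 mcg/mL
Rate = 1641.818 mcg/hr ÷ 376.3441 mcg/mL = 4.362545 mL/hr
Volume infused = 4.362545 mL/hr × 19.9 hr = 86.81465 mL
Volume remaining = 186 − 86.81465 = 99.18535 mL
Drug remaining = 99.18535 mL × 376.3441 mcg/mL = 37327.82 mcg = 37.32782 mg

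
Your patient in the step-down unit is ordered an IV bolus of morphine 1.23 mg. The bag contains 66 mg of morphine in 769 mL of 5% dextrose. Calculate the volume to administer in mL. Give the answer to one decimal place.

Concentration = 66 mg ÷ 769 mL = 0.08582575 mg/mL
Volume = 1.23 mg ÷ 0.08582575 mg/mL = 14.33136 mL

14.3 mL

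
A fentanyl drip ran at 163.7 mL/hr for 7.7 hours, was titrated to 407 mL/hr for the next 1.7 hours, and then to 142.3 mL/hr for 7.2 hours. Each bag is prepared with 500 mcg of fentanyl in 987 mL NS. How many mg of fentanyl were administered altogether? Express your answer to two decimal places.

Concentration = 500 mcg ÷ 987 mL = 0.5065856 mcg/mL
Stage 1: 163.7 mL/hr × 7.7 hr = 1260.49 mL → 1260.49 mL × 0.5065856 mcg/mL = 638.5461 mcg
Stage 2: 407 mL/hr × 1.7 hr = 691.9 mL → 691.9 mL × 0.5065856 mcg/mL = 350.5066 mcg
Stage 3: 142.3 mL/hr × 7.2 hr = 1024.56 mL → 1024.56 mL × 0.5065856 mcg/mL = 519.0274 mcg
Total = 638.5461 + 350.5066 + 519.0274 = 1508.08 mcg = 1.50808 mg

1.51 mg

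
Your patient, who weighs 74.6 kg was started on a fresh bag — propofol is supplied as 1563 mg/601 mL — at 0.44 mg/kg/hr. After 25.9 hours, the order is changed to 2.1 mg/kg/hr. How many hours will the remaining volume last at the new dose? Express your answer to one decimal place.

Initial rate:
Dose = 0.44 mg/kg/hr × 74.6 kg = 32.824 mg/hr
Concentration = 1563 mg ÷ 601 mL = 2.600666 mg/mL
Rate = 32.824 mg/hr ÷ 2.600666 mg/mL = 12.62138 mL/hr
Volume infused so far = 12.62138 mL/hr × 25.9 hr = 326.8939 mL
Volume remaining = 601 − 326.8939 = 274.1061 mL
New rate:
Dose = 2.1 mg/kg/hr × 74.6 kg = 156.66 mg/hr
Rate = 156.66 mg/hr ÷ 2.600666 mg/mL = 60.23843 mL/hr
Time remaining = 274.1061 mL ÷ 60.23843 mL/hr = 4.550354 hr

4.6 hours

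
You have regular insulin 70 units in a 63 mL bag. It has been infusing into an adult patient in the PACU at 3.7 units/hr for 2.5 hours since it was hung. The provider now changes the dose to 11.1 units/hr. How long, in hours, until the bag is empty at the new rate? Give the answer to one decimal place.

Initial rate:
Concentration = 70 units ÷ 63 mL = 1.111111 units/mL
Rate = 3.7 units/hr ÷ 1.111111 units/mL = 3.33 mL/hr
Volume infused so far = 3.33 mL/hr × 2.5 hr = 8.325 mL
Volume remaining = 63 − 8.325 = 54.675 mL
New rate:
Rate = 11.1 units/hr ÷ 1.111111 units/mL = 9.99 mL/hr
Time remaining = 54.675 mL ÷ 9.99 mL/hr = 5.472973 hr

5.5 hours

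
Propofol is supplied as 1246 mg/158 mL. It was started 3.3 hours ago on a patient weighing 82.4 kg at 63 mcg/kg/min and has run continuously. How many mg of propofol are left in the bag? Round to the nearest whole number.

218 mg

Dose = 63 mcg/kg/min × 82.4 kg = 5191.2 mcg/min
5191.2 mcg/min × 60 min/hr = 311472 mcg/hr
Concentration = 1246 mg ÷ 158 mL = 7.886076 mg/mL = 7886.076 mcg/mL
Rate = 311472 mcg/hr ÷ 7886.076 mcg/mL = 39.49645 mL/hr
Volume infused = 39.49645 mL/hr × 3.3 hr = 130.3383 mL
Volume remaining = 158 − 130.3383 = 27.66172 mL
Drug remaining = 27.66172 mL × 7886.076 mcg/mL = 218142.4 mcg = 218.1424 mg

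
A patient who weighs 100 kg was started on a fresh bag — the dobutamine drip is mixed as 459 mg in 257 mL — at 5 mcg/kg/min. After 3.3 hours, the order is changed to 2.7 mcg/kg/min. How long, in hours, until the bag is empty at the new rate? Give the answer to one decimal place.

22.2 hours

Initial rate:
Dose = 5 mcg/kg/min × 100 kg = 500 mcg/min
500 mcg/min × 60 min/hr = 30000 mcg/hr
Concentration = 459 mg ÷ 257 mL = 1.785992 mg/mL = 1785.992 mcg/mL
Rate = 30000 mcg/hr ÷ 1785.992 mcg/mL = 16.79739 mL/hr
Volume infused so far = 16.79739 mL/hr × 3.3 hr = 55.43137 mL
Volume remaining = 257 − 55.43137 = 201.5686 mL
New rate:
Dose = 2.7 mcg/kg/min × 100 kg = 270 mcg/min
270 mcg/min × 60 min/hr = 16200 mcg/hr
Rate = 16200 mcg/hr ÷ 1785.992 mcg/mL = 9.070588 mL/hr
Time remaining = 201.5686 mL ÷ 9.070588 mL/hr = 22.22222 hr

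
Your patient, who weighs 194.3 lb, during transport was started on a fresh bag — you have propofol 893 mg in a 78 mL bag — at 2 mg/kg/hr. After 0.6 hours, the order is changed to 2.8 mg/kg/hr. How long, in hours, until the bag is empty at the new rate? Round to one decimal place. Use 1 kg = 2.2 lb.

3.2 hours

Initial rate:
Weight = 194.3 lb ÷ 2.2 lb/kg = 88.31818 kg
Dose = 2 mg/kg/hr × 88.31818 kg = 176.6364 mg/hr
Concentration = 893 mg ÷ 78 mL = 11.44872 mg/mL
Rate = 176.6364 mg/hr ÷ 11.44872 mg/mL = 15.42848 mL/hr
Volume infused so far = 15.42848 mL/hr × 0.6 hr = 9.257091 mL
Volume remaining = 78 − 9.257091 = 68.74291 mL
New rate:
Dose = 2.8 mg/kg/hr × 88.31818 kg = 247.2909 mg/hr
Rate = 247.2909 mg/hr ÷ 11.44872 mg/mL = 21.59988 mL/hr
Time remaining = 68.74291 mL ÷ 21.59988 mL/hr = 3.18256 hr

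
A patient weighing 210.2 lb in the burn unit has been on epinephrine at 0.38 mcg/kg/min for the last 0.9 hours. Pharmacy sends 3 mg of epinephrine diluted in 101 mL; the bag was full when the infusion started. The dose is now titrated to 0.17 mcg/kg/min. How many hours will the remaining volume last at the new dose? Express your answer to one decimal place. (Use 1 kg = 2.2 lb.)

Initial rate:
Weight = 210.2 lb ÷ 2.2 lb/kg = 95.54545 kg
Dose = 0.38 mcg/kg/min × 95.54545 kg = 36.30727 mcg/min
36.30727 mcg/min × 60 min/hr = 2178.436 mcg/hr
Concentration = 3 mg ÷ 101 mL = 0.02970297 mg/mL = 29.70297 mcg/mL
Rate = 2178.436 mcg/hr ÷ 29.70297 mcg/mL = 73.34069 mL/hr
Volume infused so far = 73.34069 mL/hr × 0.9 hr = 66.00662 mL
Volume remaining = 101 − 66.00662 = 34.99338 mL
New rate:
Dose = 0.17 mcg/kg/min × 95.54545 kg = 16.24273 mcg/min
16.24273 mcg/min × 60 min/hr = 974.5636 mcg/hr
Rate = 974.5636 mcg/hr ÷ 29.70297 mcg/mL = 32.81031 mL/hr
Time remaining = 34.99338 mL ÷ 32.81031 mL/hr = 1.066536 hr

1.1 hours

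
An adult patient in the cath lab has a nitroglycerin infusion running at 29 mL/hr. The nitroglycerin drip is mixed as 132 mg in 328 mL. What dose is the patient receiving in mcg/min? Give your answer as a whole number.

195 mcg/min

Concentration = 132 mg ÷ 328 mL = 0.402439 mg/mL = 402.439 mcg/mL
Drug rate = 29 mL/hr × 402.439 mcg/mL = 11670.73 mcg/hr
11670.73 mcg/hr ÷ 60 min/hr = 194.5122 mcg/min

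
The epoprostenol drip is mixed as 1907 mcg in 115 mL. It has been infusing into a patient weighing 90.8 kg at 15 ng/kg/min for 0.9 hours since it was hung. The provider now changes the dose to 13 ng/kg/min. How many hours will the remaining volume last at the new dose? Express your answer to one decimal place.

Initial rate:
Dose = 15 ng/kg/min × 90.8 kg = 1362 ng/min
1362 ng/min × 60 min/hr = 81720 ng/hr
Concentration = 1907 mcg ÷ 115 mL = 16.58261 mcg/mL = 16582.61 ng/mL
Rate = 81720 ng/hr ÷ 16582.61 ng/mL = 4.928055 mL/hr
Volume infused so far = 4.928055 mL/hr × 0.9 hr = 4.435249 mL
Volume remaining = 115 − 4.435249 = 110.5648 mL
New rate:
Dose = 13 ng/kg/min × 90.8 kg = 1180.4 ng/min
1180.4 ng/min × 60 min/hr = 70824 ng/hr
Rate = 70824 ng/hr ÷ 16582.61 ng/mL = 4.270981 mL/hr
Time remaining = 110.5648 mL ÷ 4.270981 mL/hr = 25.88744 hr

25.9 hours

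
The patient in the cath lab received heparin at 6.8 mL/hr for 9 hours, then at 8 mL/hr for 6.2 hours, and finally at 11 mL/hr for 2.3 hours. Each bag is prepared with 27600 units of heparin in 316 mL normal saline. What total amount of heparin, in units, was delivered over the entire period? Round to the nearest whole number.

11887 units

Concentration = 27600 units ÷ 316 mL = 87.34177 units/mL
Stage 1: 6.8 mL/hr × 9 hr = 61.2 mL → 61.2 mL × 87.34177 units/mL = 5345.316 units
Stage 2: 8 mL/hr × 6.2 hr = 49.6 mL → 49.6 mL × 87.34177 units/mL = 4332.152 units
Stage 3: 11 mL/hr × 2.3 hr = 25.3 mL → 25.3 mL × 87.34177 units/mL = 2209.747 units
Total = 5345.316 + 4332.152 + 2209.747 = 11887.22 units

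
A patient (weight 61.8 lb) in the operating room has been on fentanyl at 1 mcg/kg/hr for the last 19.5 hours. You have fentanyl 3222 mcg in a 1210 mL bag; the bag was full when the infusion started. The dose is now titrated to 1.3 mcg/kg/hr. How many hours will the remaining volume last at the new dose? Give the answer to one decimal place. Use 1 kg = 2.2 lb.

73.2 hours

Initial rate:
Weight = 61.8 lb ÷ 2.2 lb/kg = 28.09091 kg
Dose = 1 mcg/kg/hr × 28.09091 kg = 28.09091 mcg/hr
Concentration = 3222 mcg ÷ 1210 mL = 2.66281 mcg/mL
Rate = 28.09091 mcg/hr ÷ 2.66281 mcg/mL = 10.54935 mL/hr
Volume infused so far = 10.54935 mL/hr × 19.5 hr = 205.7123 mL
Volume remaining = 1210 − 205.7123 = 1004.288 mL
New rate:
Dose = 1.3 mcg/kg/hr × 28.09091 kg = 36.51818 mcg/hr
Rate = 36.51818 mcg/hr ÷ 2.66281 mcg/mL = 13.71415 mL/hr
Time remaining = 1004.288 mL ÷ 13.71415 mL/hr = 73.23002 hr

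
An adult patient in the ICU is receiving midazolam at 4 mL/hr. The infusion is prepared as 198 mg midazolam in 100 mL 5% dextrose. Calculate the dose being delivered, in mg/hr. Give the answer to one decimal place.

Concentration = 198 mg ÷ 100 mL = 1.98 mg/mL
Drug rate = 4 mL/hr × 1.98 mg/mL = 7.92 mg/hr

7.9 mg/hr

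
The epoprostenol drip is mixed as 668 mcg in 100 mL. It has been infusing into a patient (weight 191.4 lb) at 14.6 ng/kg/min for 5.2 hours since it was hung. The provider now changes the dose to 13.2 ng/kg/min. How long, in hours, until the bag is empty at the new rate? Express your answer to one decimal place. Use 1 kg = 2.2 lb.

3.9 hours

Initial rate:
Weight = 191.4 lb ÷ 2.2 lb/kg = 87 kg
Dose = 14.6 ng/kg/min × 87 kg = 1270.2 ng/min
1270.2 ng/min × 60 min/hr = 76212 ng/hr
Concentration = 668 mcg ÷ 100 mL = 6.68 mcg/mL = 6680 ng/mL
Rate = 76212 ng/hr ÷ 6680 ng/mL = 11.40898 mL/hr
Volume infused so far = 11.40898 mL/hr × 5.2 hr = 59.32671 mL
Volume remaining = 100 − 59.32671 = 40.67329 mL
New rate:
Dose = 13.2 ng/kg/min × 87 kg = 1148.4 ng/min
1148.4 ng/min × 60 min/hr = 68904 ng/hr
Rate = 68904 ng/hr ÷ 6680 ng/mL = 10.31497 mL/hr
Time remaining = 40.67329 mL ÷ 10.31497 mL/hr = 3.943132 hr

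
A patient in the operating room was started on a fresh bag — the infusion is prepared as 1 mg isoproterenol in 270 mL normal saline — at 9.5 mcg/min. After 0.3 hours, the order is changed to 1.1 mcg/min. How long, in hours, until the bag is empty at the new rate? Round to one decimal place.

Initial rate:
9.5 mcg/min × 60 min/hr = 570 mcg/hr
Concentration = 1 mg ÷ 270 mL = 0.003703704 mg/mL = 3.703704 mcg/mL
Rate = 570 mcg/hr ÷ 3.703704 mcg/mL = 153.9 mL/hr
Volume infused so far = 153.9 mL/hr × 0.3 hr = 46.17 mL
Volume remaining = 270 − 46.17 = 223.83 mL
New rate:
1.1 mcg/min × 60 min/hr = 66 mcg/hr
Rate = 66 mcg/hr ÷ 3.703704 mcg/mL = 17.82 mL/hr
Time remaining = 223.83 mL ÷ 17.82 mL/hr = 12.56061 hr

12.6 hours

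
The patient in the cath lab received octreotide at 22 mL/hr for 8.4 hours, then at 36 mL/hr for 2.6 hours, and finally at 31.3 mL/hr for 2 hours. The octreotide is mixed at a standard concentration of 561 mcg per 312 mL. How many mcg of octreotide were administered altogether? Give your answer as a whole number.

Concentration = 561 mcg ÷ 312 mL = 1.798077 mcg/mL
Stage 1: 22 mL/hr × 8.4 hr = 184.8 mL → 184.8 mL × 1.798077 mcg/mL = 332.2846 mcg
Stage 2: 36 mL/hr × 2.6 hr = 93.6 mL → 93.6 mL × 1.798077 mcg/mL = 168.3 mcg
Stage 3: 31.3 mL/hr × 2 hr = 62.6 mL → 62.6 mL × 1.798077 mcg/mL = 112.5596 mcg
Total = 332.2846 + 168.3 + 112.5596 = 613.1442 mcg

613 mcg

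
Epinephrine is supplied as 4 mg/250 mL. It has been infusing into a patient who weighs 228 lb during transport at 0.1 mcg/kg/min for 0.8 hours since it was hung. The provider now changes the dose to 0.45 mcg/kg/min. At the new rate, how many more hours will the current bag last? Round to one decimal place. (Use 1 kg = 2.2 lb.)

Initial rate:
Weight = 228 lb ÷ 2.2 lb/kg = 103.6364 kg
Dose = 0.1 mcg/kg/min × 103.6364 kg = 10.36364 mcg/min
10.36364 mcg/min × 60 min/hr = 621.8182 mcg/hr
Concentration = 4 mg ÷ 250 mL = 0.016 mg/mL = 16 mcg/mL
Rate = 621.8182 mcg/hr ÷ 16 mcg/mL = 38.86364 mL/hr
Volume infused so far = 38.86364 mL/hr × 0.8 hr = 31.09091 mL
Volume remaining = 250 − 31.09091 = 218.9091 mL
New rate:
Dose = 0.45 mcg/kg/min × 103.6364 kg = 46.63636 mcg/min
46.63636 mcg/min × 60 min/hr = 2798.182 mcg/hr
Rate = 2798.182 mcg/hr ÷ 16 mcg/mL = 174.8864 mL/hr
Time remaining = 218.9091 mL ÷ 174.8864 mL/hr = 1.251722 hr

1.3 hours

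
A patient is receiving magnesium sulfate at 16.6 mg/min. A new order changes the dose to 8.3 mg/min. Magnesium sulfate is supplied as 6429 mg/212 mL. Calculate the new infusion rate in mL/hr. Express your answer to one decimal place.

8.3 mg/min × 60 min/hr = 498 mg/hr
Concentration = 6429 mg ÷ 212 mL = 30.32547 mg/mL
Rate = 498 mg/hr ÷ 30.32547 mg/mL = 16.42184 mL/hr

16.4 mL/hr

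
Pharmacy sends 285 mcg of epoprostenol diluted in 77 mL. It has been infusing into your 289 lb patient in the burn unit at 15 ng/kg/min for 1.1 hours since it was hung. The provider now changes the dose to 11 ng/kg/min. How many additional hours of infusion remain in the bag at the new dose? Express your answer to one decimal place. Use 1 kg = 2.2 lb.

1.8 hours

Initial rate:
Weight = 289 lb ÷ 2.2 lb/kg = 131.3636 kg
Dose = 15 ng/kg/min × 131.3636 kg = 1970.455 ng/min
1970.455 ng/min × 60 min/hr = 118227.3 ng/hr
Concentration = 285 mcg ÷ 77 mL = 3.701299 mcg/mL = 3701.299 ng/mL
Rate = 118227.3 ng/hr ÷ 3701.299 ng/mL = 31.94211 mL/hr
Volume infused so far = 31.94211 mL/hr × 1.1 hr = 35.13632 mL
Volume remaining = 77 − 35.13632 = 41.86368 mL
New rate:
Dose = 11 ng/kg/min × 131.3636 kg = 1445 ng/min
1445 ng/min × 60 min/hr = 86700 ng/hr
Rate = 86700 ng/hr ÷ 3701.299 ng/mL = 23.42421 mL/hr
Time remaining = 41.86368 mL ÷ 23.42421 mL/hr = 1.787197 hr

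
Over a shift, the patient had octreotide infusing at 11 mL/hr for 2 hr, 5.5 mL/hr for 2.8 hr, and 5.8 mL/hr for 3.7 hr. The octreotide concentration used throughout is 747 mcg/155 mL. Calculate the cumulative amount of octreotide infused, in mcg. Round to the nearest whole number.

284 mcg

Concentration = 747 mcg ÷ 155 mL = 4.819355 mcg/mL
Stage 1: 11 mL/hr × 2 hr = 22 mL → 22 mL × 4.819355 mcg/mL = 106.0258 mcg
Stage 2: 5.5 mL/hr × 2.8 hr = 15.4 mL → 15.4 mL × 4.819355 mcg/mL = 74.21806 mcg
Stage 3: 5.8 mL/hr × 3.7 hr = 21.46 mL → 21.46 mL × 4.819355 mcg/mL = 103.4234 mcg
Total = 106.0258 + 74.21806 + 103.4234 = 283.6672 mcg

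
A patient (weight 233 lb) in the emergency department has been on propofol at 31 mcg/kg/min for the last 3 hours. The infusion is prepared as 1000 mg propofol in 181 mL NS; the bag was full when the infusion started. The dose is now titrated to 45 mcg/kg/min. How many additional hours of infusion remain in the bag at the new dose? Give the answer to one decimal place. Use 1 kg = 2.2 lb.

1.4 hours

Initial rate:
Weight = 233 lb ÷ 2.2 lb/kg = 105.9091 kg
Dose = 31 mcg/kg/min × 105.9091 kg = 3283.182 mcg/min
3283.182 mcg/min × 60 min/hr = 196990.9 mcg/hr
Concentration = 1000 mg ÷ 181 mL = 5.524862 mg/mL = 5524.862 mcg/mL
Rate = 196990.9 mcg/hr ÷ 5524.862 mcg/mL = 35.65535 mL/hr
Volume infused so far = 35.65535 mL/hr × 3 hr = 106.9661 mL
Volume remaining = 181 − 106.9661 = 74.03394 mL
New rate:
Dose = 45 mcg/kg/min × 105.9091 kg = 4765.909 mcg/min
4765.909 mcg/min × 60 min/hr = 285954.5 mcg/hr
Rate = 285954.5 mcg/hr ÷ 5524.862 mcg/mL = 51.75777 mL/hr
Time remaining = 74.03394 mL ÷ 51.75777 mL/hr = 1.430393 hr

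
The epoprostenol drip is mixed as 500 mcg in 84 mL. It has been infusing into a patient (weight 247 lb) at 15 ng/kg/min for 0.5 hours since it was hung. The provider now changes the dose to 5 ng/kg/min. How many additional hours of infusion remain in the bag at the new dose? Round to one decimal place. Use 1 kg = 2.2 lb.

Initial rate:
Weight = 247 lb ÷ 2.2 lb/kg = 112.2727 kg
Dose = 15 ng/kg/min × 112.2727 kg = 1684.091 ng/min
1684.091 ng/min × 60 min/hr = 101045.5 ng/hr
Concentration = 500 mcg ÷ 84 mL = 5.952381 mcg/mL = 5952.381 ng/mL
Rate = 101045.5 ng/hr ÷ 5952.381 ng/mL = 16.97564 mL/hr
Volume infused so far = 16.97564 mL/hr × 0.5 hr = 8.487818 mL
Volume remaining = 84 − 8.487818 = 75.51218 mL
New rate:
Dose = 5 ng/kg/min × 112.2727 kg = 561.3636 ng/min
561.3636 ng/min × 60 min/hr = 33681.82 ng/hr
Rate = 33681.82 ng/hr ÷ 5952.381 ng/mL = 5.658545 mL/hr
Time remaining = 75.51218 mL ÷ 5.658545 mL/hr = 13.3448 hr

13.3 hours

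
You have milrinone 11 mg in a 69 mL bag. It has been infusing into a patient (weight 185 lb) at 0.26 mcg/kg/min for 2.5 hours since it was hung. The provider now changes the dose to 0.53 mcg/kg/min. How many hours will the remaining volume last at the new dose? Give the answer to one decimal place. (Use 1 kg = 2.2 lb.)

2.9 hours

Initial rate:
Weight = 185 lb ÷ 2.2 lb/kg = 84.09091 kg
Dose = 0.26 mcg/kg/min × 84.09091 kg = 21.86364 mcg/min
21.86364 mcg/min × 60 min/hr = 1311.818 mcg/hr
Concentration = 11 mg ÷ 69 mL = 0.1594203 mg/mL = 159.4203 mcg/mL
Rate = 1311.818 mcg/hr ÷ 159.4203 mcg/mL = 8.228678 mL/hr
Volume infused so far = 8.228678 mL/hr × 2.5 hr = 20.57169 mL
Volume remaining = 69 − 20.57169 = 48.42831 mL
New rate:
Dose = 0.53 mcg/kg/min × 84.09091 kg = 44.56818 mcg/min
44.56818 mcg/min × 60 min/hr = 2674.091 mcg/hr
Rate = 2674.091 mcg/hr ÷ 159.4203 mcg/mL = 16.77384 mL/hr
Time remaining = 48.42831 mL ÷ 16.77384 mL/hr = 2.887132 hr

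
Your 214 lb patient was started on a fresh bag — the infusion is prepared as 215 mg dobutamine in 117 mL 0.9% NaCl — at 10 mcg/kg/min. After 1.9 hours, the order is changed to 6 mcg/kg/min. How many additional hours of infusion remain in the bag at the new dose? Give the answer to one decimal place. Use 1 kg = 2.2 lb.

3.0 hours

Initial rate:
Weight = 214 lb ÷ 2.2 lb/kg = 97.27273 kg
Dose = 10 mcg/kg/min × 97.27273 kg = 972.7273 mcg/min
972.7273 mcg/min × 60 min/hr = 58363.64 mcg/hr
Concentration = 215 mg ÷ 117 mL = 1.837607 mg/mL = 1837.607 mcg/mL
Rate = 58363.64 mcg/hr ÷ 1837.607 mcg/mL = 31.76068 mL/hr
Volume infused so far = 31.76068 mL/hr × 1.9 hr = 60.34529 mL
Volume remaining = 117 − 60.34529 = 56.65471 mL
New rate:
Dose = 6 mcg/kg/min × 97.27273 kg = 583.6364 mcg/min
583.6364 mcg/min × 60 min/hr = 35018.18 mcg/hr
Rate = 35018.18 mcg/hr ÷ 1837.607 mcg/mL = 19.05641 mL/hr
Time remaining = 56.65471 mL ÷ 19.05641 mL/hr = 2.973001 hr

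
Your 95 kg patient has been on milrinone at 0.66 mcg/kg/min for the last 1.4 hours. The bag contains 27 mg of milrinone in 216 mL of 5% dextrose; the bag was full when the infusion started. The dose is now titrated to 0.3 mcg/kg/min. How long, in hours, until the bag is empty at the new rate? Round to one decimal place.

12.7 hours

Initial rate:
Dose = 0.66 mcg/kg/min × 95 kg = 62.7 mcg/min
62.7 mcg/min × 60 min/hr = 3762 mcg/hr
Concentration = 27 mg ÷ 216 mL = 0.125 mg/mL = 125 mcg/mL
Rate = 3762 mcg/hr ÷ 125 mcg/mL = 30.096 mL/hr
Volume infused so far = 30.096 mL/hr × 1.4 hr = 42.1344 mL
Volume remaining = 216 − 42.1344 = 173.8656 mL
New rate:
Dose = 0.3 mcg/kg/min × 95 kg = 28.5 mcg/min
28.5 mcg/min × 60 min/hr = 1710 mcg/hr
Rate = 1710 mcg/hr ÷ 125 mcg/mL = 13.68 mL/hr
Time remaining = 173.8656 mL ÷ 13.68 mL/hr = 12.70947 hr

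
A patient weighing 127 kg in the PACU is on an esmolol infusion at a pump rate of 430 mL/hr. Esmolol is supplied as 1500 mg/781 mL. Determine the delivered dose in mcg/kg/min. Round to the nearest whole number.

108 mcg/kg/min

Concentration = 1500 mg ÷ 781 mL = 1.920615 mg/mL = 1920.615 mcg/mL
Drug rate = 430 mL/hr × 1920.615 mcg/mL = 825864.3 mcg/hr
825864.3 mcg/hr ÷ 60 min/hr = 13764.4 mcg/min
13764.4 mcg/min ÷ 127 kg = 108.3811 mcg/kg/min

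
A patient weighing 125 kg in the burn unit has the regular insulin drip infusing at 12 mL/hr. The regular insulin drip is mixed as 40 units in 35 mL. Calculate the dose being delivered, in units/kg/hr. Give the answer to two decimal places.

Concentration = 40 units ÷ 35 mL = 1.142857 units/mL
Drug rate = 12 mL/hr × 1.142857 units/mL = 13.71429 units/hr
13.71429 units/hr ÷ 125 kg = 0.1097143 units/kg/hr

0.11 units/kg/hr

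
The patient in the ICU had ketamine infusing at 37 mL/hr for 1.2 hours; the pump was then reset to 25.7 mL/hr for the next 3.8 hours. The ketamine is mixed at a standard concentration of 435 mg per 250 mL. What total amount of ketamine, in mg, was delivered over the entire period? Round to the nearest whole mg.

Concentration = 435 mg ÷ 250 mL = 1.74 mg/mL
Stage 1: 37 mL/hr × 1.2 hr = 44.4 mL → 44.4 mL × 1.74 mg/mL = 77.256 mg
Stage 2: 25.7 mL/hr × 3.8 hr = 97.66 mL → 97.66 mL × 1.74 mg/mL = 169.9284 mg
Total = 77.256 + 169.9284 = 247.1844 mg

247 mg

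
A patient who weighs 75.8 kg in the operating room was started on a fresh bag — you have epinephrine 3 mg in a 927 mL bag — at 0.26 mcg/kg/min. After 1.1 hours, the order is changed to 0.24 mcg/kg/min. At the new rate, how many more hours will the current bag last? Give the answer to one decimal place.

Initial rate:
Dose = 0.26 mcg/kg/min × 75.8 kg = 19.708 mcg/min
19.708 mcg/min × 60 min/hr = 1182.48 mcg/hr
Concentration = 3 mg ÷ 927 mL = 0.003236246 mg/mL = 3.236246 mcg/mL
Rate = 1182.48 mcg/hr ÷ 3.236246 mcg/mL = 365.3863 mL/hr
Volume infused so far = 365.3863 mL/hr × 1.1 hr = 401.925 mL
Volume remaining = 927 − 401.925 = 525.075 mL
New rate:
Dose = 0.24 mcg/kg/min × 75.8 kg = 18.192 mcg/min
18.192 mcg/min × 60 min/hr = 1091.52 mcg/hr
Rate = 1091.52 mcg/hr ÷ 3.236246 mcg/mL = 337.2797 mL/hr
Time remaining = 525.075 mL ÷ 337.2797 mL/hr = 1.556794 hr

1.6 hours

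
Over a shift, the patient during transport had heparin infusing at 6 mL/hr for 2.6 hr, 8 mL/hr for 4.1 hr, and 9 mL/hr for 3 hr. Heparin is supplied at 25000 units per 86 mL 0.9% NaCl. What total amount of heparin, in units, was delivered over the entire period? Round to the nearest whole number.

Concentration = 25000 units ÷ 86 mL = 290.6977 units/mL
Stage 1: 6 mL/hr × 2.6 hr = 15.6 mL → 15.6 mL × 290.6977 units/mL = 4534.884 units
Stage 2: 8 mL/hr × 4.1 hr = 32.8 mL → 32.8 mL × 290.6977 units/mL = 9534.884 units
Stage 3: 9 mL/hr × 3 hr = 27 mL → 27 mL × 290.6977 units/mL = 7848.837 units
Total = 4534.884 + 9534.884 + 7848.837 = 21918.6 units

21919 units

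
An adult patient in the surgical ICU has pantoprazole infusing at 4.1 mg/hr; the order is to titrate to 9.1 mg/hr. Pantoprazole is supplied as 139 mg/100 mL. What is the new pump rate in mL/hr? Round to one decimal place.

6.5 mL/hr

Concentration = 139 mg ÷ 100 mL = 1.39 mg/mL
Rate = 9.1 mg/hr ÷ 1.39 mg/mL = 6.546763 mL/hr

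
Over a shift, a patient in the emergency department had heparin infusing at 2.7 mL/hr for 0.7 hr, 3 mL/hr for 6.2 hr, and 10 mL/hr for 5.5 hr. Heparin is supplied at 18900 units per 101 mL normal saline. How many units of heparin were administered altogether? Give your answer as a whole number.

14126 units

Concentration = 18900 units ÷ 101 mL = 187.1287 units/mL
Stage 1: 2.7 mL/hr × 0.7 hr = 1.89 mL → 1.89 mL × 187.1287 units/mL = 353.6733 units
Stage 2: 3 mL/hr × 6.2 hr = 18.6 mL → 18.6 mL × 187.1287 units/mL = 3480.594 units
Stage 3: 10 mL/hr × 5.5 hr = 55 mL → 55 mL × 187.1287 units/mL = 10292.08 units
Total = 353.6733 + 3480.594 + 10292.08 = 14126.35 units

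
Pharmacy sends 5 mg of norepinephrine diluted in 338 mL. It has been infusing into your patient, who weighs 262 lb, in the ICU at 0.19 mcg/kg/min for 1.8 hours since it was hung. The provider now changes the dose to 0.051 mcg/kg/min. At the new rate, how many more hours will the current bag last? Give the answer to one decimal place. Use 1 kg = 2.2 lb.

7.0 hours

Initial rate:
Weight = 262 lb ÷ 2.2 lb/kg = 119.0909 kg
Dose = 0.19 mcg/kg/min × 119.0909 kg = 22.62727 mcg/min
22.62727 mcg/min × 60 min/hr = 1357.636 mcg/hr
Concentration = 5 mg ÷ 338 mL = 0.0147929 mg/mL = 14.7929 mcg/mL
Rate = 1357.636 mcg/hr ÷ 14.7929 mcg/mL = 91.77622 mL/hr
Volume infused so far = 91.77622 mL/hr × 1.8 hr = 165.1972 mL
Volume remaining = 338 − 165.1972 = 172.8028 mL
New rate:
Dose = 0.051 mcg/kg/min × 119.0909 kg = 6.073636 mcg/min
6.073636 mcg/min × 60 min/hr = 364.4182 mcg/hr
Rate = 364.4182 mcg/hr ÷ 14.7929 mcg/mL = 24.63467 mL/hr
Time remaining = 172.8028 mL ÷ 24.63467 mL/hr = 7.014619 hr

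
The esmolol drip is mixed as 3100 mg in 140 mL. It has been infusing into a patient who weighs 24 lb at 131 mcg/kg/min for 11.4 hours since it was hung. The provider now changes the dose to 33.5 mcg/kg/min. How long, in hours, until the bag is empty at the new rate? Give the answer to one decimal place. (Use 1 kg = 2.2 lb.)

Initial rate:
Weight = 24 lb ÷ 2.2 lb/kg = 10.90909 kg
Dose = 131 mcg/kg/min × 10.90909 kg = 1429.091 mcg/min
1429.091 mcg/min × 60 min/hr = 85745.45 mcg/hr
Concentration = 3100 mg ÷ 140 mL = 22.14286 mg/mL = 22142.86 mcg/mL
Rate = 85745.45 mcg/hr ÷ 22142.86 mcg/mL = 3.872375 mL/hr
Volume infused so far = 3.872375 mL/hr × 11.4 hr = 44.14508 mL
Volume remaining = 140 − 44.14508 = 95.85492 mL
New rate:
Dose = 33.5 mcg/kg/min × 10.90909 kg = 365.4545 mcg/min
365.4545 mcg/min × 60 min/hr = 21927.27 mcg/hr
Rate = 21927.27 mcg/hr ÷ 22142.86 mcg/mL = 0.9902639 mL/hr
Time remaining = 95.85492 mL ÷ 0.9902639 mL/hr = 96.79735 hr

96.8 hours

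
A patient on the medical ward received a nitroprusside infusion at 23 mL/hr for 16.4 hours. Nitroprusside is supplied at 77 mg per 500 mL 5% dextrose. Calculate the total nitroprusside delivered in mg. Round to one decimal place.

58.1 mg

Concentration = 77 mg ÷ 500 mL = 0.154 mg/mL = 154 mcg/mL
Drug rate = 23 mL/hr × 154 mcg/mL = 3542 mcg/hr
Total = 3542 mcg/hr × 16.4 hr = 58088.8 mcg = 58.0888 mg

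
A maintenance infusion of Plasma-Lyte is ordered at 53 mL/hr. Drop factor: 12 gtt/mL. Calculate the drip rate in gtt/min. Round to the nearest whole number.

11 gtt/min

53 mL/hr ÷ 60 min/hr = 0.8833333 mL/min
0.8833333 mL/min × 12 gtt/mL = 10.6 gtt/min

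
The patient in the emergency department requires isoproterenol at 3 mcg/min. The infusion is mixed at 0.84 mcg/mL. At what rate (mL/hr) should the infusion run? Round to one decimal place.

3 mcg/min × 60 min/hr = 180 mcg/hr
Rate = 180 mcg/hr ÷ 0.84 mcg/mL = 214.2857 mL/hr

214.3 mL/hr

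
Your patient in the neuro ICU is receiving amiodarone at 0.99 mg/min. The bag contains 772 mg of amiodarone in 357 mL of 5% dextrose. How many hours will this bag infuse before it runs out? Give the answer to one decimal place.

0.99 mg/min × 60 min/hr = 59.4 mg/hr
Concentration = 772 mg ÷ 357 mL = 2.162465 mg/mL
Rate = 59.4 mg/hr ÷ 2.162465 mg/mL = 27.46865 mL/hr
Duration = 357 mL ÷ 27.46865 mL/hr = 12.99663 hr

13.0 hours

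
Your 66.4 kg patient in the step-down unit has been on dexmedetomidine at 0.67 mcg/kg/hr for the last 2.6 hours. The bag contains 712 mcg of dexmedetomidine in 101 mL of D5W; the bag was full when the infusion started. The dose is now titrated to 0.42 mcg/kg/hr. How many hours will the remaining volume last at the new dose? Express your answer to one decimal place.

21.4 hours

Initial rate:
Dose = 0.67 mcg/kg/hr × 66.4 kg = 44.488 mcg/hr
Concentration = 712 mcg ÷ 101 mL = 7.049505 mcg/mL
Rate = 44.488 mcg/hr ÷ 7.049505 mcg/mL = 6.310798 mL/hr
Volume infused so far = 6.310798 mL/hr × 2.6 hr = 16.40807 mL
Volume remaining = 101 − 16.40807 = 84.59193 mL
New rate:
Dose = 0.42 mcg/kg/hr × 66.4 kg = 27.888 mcg/hr
Rate = 27.888 mcg/hr ÷ 7.049505 mcg/mL = 3.956022 mL/hr
Time remaining = 84.59193 mL ÷ 3.956022 mL/hr = 21.38308 hr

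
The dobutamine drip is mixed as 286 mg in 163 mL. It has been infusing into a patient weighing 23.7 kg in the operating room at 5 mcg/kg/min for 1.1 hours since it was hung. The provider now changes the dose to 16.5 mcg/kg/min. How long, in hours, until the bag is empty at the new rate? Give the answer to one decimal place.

11.9 hours

Initial rate:
Dose = 5 mcg/kg/min × 23.7 kg = 118.5 mcg/min
118.5 mcg/min × 60 min/hr = 7110 mcg/hr
Concentration = 286 mg ÷ 163 mL = 1.754601 mg/mL = 1754.601 mcg/mL
Rate = 7110 mcg/hr ÷ 1754.601 mcg/mL = 4.052203 mL/hr
Volume infused so far = 4.052203 mL/hr × 1.1 hr = 4.457423 mL
Volume remaining = 163 − 4.457423 = 158.5426 mL
New rate:
Dose = 16.5 mcg/kg/min × 23.7 kg = 391.05 mcg/min
391.05 mcg/min × 60 min/hr = 23463 mcg/hr
Rate = 23463 mcg/hr ÷ 1754.601 mcg/mL = 13.37227 mL/hr
Time remaining = 158.5426 mL ÷ 13.37227 mL/hr = 11.85607 hr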